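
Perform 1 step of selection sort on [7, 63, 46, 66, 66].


Initial: [7, 63, 46, 66, 66]
Step 1: min=7 at 0
  Swap: [7, 63, 46, 66, 66]

After 1 step: [7, 63, 46, 66, 66]


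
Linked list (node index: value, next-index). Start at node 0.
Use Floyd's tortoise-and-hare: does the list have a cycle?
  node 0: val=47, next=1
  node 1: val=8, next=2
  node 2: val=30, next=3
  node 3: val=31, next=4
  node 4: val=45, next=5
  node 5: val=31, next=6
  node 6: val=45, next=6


Floyd's tortoise (slow, +1) and hare (fast, +2):
  init: slow=0, fast=0
  step 1: slow=1, fast=2
  step 2: slow=2, fast=4
  step 3: slow=3, fast=6
  step 4: slow=4, fast=6
  step 5: slow=5, fast=6
  step 6: slow=6, fast=6
  slow == fast at node 6: cycle detected

Cycle: yes


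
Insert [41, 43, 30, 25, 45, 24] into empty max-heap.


Insert 41: [41]
Insert 43: [43, 41]
Insert 30: [43, 41, 30]
Insert 25: [43, 41, 30, 25]
Insert 45: [45, 43, 30, 25, 41]
Insert 24: [45, 43, 30, 25, 41, 24]

Final heap: [45, 43, 30, 25, 41, 24]


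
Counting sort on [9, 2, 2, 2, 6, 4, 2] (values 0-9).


Input: [9, 2, 2, 2, 6, 4, 2]
Counts: [0, 0, 4, 0, 1, 0, 1, 0, 0, 1]

Sorted: [2, 2, 2, 2, 4, 6, 9]


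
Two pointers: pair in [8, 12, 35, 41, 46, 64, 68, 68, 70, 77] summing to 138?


lo=0(8)+hi=9(77)=85
lo=1(12)+hi=9(77)=89
lo=2(35)+hi=9(77)=112
lo=3(41)+hi=9(77)=118
lo=4(46)+hi=9(77)=123
lo=5(64)+hi=9(77)=141
lo=5(64)+hi=8(70)=134
lo=6(68)+hi=8(70)=138

Yes: 68+70=138


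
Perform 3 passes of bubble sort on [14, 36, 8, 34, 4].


Initial: [14, 36, 8, 34, 4]
Pass 1: [14, 8, 34, 4, 36] (3 swaps)
Pass 2: [8, 14, 4, 34, 36] (2 swaps)
Pass 3: [8, 4, 14, 34, 36] (1 swaps)

After 3 passes: [8, 4, 14, 34, 36]


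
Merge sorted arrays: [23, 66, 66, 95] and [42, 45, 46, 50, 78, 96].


Take 23 from A
Take 42 from B
Take 45 from B
Take 46 from B
Take 50 from B
Take 66 from A
Take 66 from A
Take 78 from B
Take 95 from A

Merged: [23, 42, 45, 46, 50, 66, 66, 78, 95, 96]


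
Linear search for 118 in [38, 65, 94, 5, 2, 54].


i=0: 38!=118
i=1: 65!=118
i=2: 94!=118
i=3: 5!=118
i=4: 2!=118
i=5: 54!=118

Not found, 6 comps


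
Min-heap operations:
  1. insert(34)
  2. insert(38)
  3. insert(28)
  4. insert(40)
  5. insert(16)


insert(34) -> [34]
insert(38) -> [34, 38]
insert(28) -> [28, 38, 34]
insert(40) -> [28, 38, 34, 40]
insert(16) -> [16, 28, 34, 40, 38]

Final heap: [16, 28, 34, 40, 38]


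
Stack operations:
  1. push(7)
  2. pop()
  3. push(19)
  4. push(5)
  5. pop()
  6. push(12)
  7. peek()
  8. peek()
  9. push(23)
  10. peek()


push(7) -> [7]
pop()->7, []
push(19) -> [19]
push(5) -> [19, 5]
pop()->5, [19]
push(12) -> [19, 12]
peek()->12
peek()->12
push(23) -> [19, 12, 23]
peek()->23

Final stack: [19, 12, 23]


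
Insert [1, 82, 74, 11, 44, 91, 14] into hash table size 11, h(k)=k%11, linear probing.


Insert 1: h=1 -> slot 1
Insert 82: h=5 -> slot 5
Insert 74: h=8 -> slot 8
Insert 11: h=0 -> slot 0
Insert 44: h=0, 2 probes -> slot 2
Insert 91: h=3 -> slot 3
Insert 14: h=3, 1 probes -> slot 4

Table: [11, 1, 44, 91, 14, 82, None, None, 74, None, None]


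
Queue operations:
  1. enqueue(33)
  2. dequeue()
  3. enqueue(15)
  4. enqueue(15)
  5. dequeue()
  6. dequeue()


enqueue(33) -> [33]
dequeue()->33, []
enqueue(15) -> [15]
enqueue(15) -> [15, 15]
dequeue()->15, [15]
dequeue()->15, []

Final queue: []


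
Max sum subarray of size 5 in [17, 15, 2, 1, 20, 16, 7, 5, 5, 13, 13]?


[0:5]: 55
[1:6]: 54
[2:7]: 46
[3:8]: 49
[4:9]: 53
[5:10]: 46
[6:11]: 43

Max: 55 at [0:5]


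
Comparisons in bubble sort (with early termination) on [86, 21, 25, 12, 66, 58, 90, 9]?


Algorithm: bubble sort (with early termination)
Input: [86, 21, 25, 12, 66, 58, 90, 9]
Sorted: [9, 12, 21, 25, 58, 66, 86, 90]

28


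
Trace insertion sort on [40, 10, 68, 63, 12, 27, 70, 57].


Initial: [40, 10, 68, 63, 12, 27, 70, 57]
Insert 10: [10, 40, 68, 63, 12, 27, 70, 57]
Insert 68: [10, 40, 68, 63, 12, 27, 70, 57]
Insert 63: [10, 40, 63, 68, 12, 27, 70, 57]
Insert 12: [10, 12, 40, 63, 68, 27, 70, 57]
Insert 27: [10, 12, 27, 40, 63, 68, 70, 57]
Insert 70: [10, 12, 27, 40, 63, 68, 70, 57]
Insert 57: [10, 12, 27, 40, 57, 63, 68, 70]

Sorted: [10, 12, 27, 40, 57, 63, 68, 70]


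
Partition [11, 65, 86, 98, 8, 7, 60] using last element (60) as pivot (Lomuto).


Pivot: 60
  11 <= 60: advance i (no swap)
  8 <= 60: swap -> [11, 8, 86, 98, 65, 7, 60]
  7 <= 60: swap -> [11, 8, 7, 98, 65, 86, 60]
Place pivot at 3: [11, 8, 7, 60, 65, 86, 98]

Partitioned: [11, 8, 7, 60, 65, 86, 98]


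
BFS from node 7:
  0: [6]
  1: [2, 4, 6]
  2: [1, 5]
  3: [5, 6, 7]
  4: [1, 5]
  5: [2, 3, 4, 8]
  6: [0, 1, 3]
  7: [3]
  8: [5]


Visit 7, enqueue [3]
Visit 3, enqueue [5, 6]
Visit 5, enqueue [2, 4, 8]
Visit 6, enqueue [0, 1]
Visit 2, enqueue []
Visit 4, enqueue []
Visit 8, enqueue []
Visit 0, enqueue []
Visit 1, enqueue []

BFS order: [7, 3, 5, 6, 2, 4, 8, 0, 1]


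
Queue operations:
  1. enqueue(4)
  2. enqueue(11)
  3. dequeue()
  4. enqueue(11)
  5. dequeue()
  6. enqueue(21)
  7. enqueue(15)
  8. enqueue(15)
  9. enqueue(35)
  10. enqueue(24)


enqueue(4) -> [4]
enqueue(11) -> [4, 11]
dequeue()->4, [11]
enqueue(11) -> [11, 11]
dequeue()->11, [11]
enqueue(21) -> [11, 21]
enqueue(15) -> [11, 21, 15]
enqueue(15) -> [11, 21, 15, 15]
enqueue(35) -> [11, 21, 15, 15, 35]
enqueue(24) -> [11, 21, 15, 15, 35, 24]

Final queue: [11, 21, 15, 15, 35, 24]


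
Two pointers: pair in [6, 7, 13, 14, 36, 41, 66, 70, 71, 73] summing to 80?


lo=0(6)+hi=9(73)=79
lo=1(7)+hi=9(73)=80

Yes: 7+73=80


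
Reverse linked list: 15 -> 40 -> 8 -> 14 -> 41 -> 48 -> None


Step 1: curr=15, set curr.next=prev(None) | reversed so far: 15
Step 2: curr=40, set curr.next=prev(15) | reversed so far: 40 -> 15
Step 3: curr=8, set curr.next=prev(40) | reversed so far: 8 -> 40 -> 15
Step 4: curr=14, set curr.next=prev(8) | reversed so far: 14 -> 8 -> 40 -> 15
Step 5: curr=41, set curr.next=prev(14) | reversed so far: 41 -> 14 -> 8 -> 40 -> 15
Step 6: curr=48, set curr.next=prev(41) | reversed so far: 48 -> 41 -> 14 -> 8 -> 40 -> 15

48 -> 41 -> 14 -> 8 -> 40 -> 15 -> None


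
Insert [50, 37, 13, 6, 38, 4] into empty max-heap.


Insert 50: [50]
Insert 37: [50, 37]
Insert 13: [50, 37, 13]
Insert 6: [50, 37, 13, 6]
Insert 38: [50, 38, 13, 6, 37]
Insert 4: [50, 38, 13, 6, 37, 4]

Final heap: [50, 38, 13, 6, 37, 4]


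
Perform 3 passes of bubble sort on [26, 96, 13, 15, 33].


Initial: [26, 96, 13, 15, 33]
Pass 1: [26, 13, 15, 33, 96] (3 swaps)
Pass 2: [13, 15, 26, 33, 96] (2 swaps)
Pass 3: [13, 15, 26, 33, 96] (0 swaps)

After 3 passes: [13, 15, 26, 33, 96]


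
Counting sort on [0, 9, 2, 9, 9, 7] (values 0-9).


Input: [0, 9, 2, 9, 9, 7]
Counts: [1, 0, 1, 0, 0, 0, 0, 1, 0, 3]

Sorted: [0, 2, 7, 9, 9, 9]


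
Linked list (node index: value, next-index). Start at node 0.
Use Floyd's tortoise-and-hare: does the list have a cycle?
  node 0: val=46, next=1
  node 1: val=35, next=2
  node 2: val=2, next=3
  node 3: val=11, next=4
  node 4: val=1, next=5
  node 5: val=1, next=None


Floyd's tortoise (slow, +1) and hare (fast, +2):
  init: slow=0, fast=0
  step 1: slow=1, fast=2
  step 2: slow=2, fast=4
  step 3: fast 4->5->None, no cycle

Cycle: no


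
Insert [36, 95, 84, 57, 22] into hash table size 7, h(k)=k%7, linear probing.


Insert 36: h=1 -> slot 1
Insert 95: h=4 -> slot 4
Insert 84: h=0 -> slot 0
Insert 57: h=1, 1 probes -> slot 2
Insert 22: h=1, 2 probes -> slot 3

Table: [84, 36, 57, 22, 95, None, None]


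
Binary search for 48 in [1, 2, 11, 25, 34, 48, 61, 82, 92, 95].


Step 1: lo=0, hi=9, mid=4, val=34
Step 2: lo=5, hi=9, mid=7, val=82
Step 3: lo=5, hi=6, mid=5, val=48

Found at index 5


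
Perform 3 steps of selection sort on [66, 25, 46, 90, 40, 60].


Initial: [66, 25, 46, 90, 40, 60]
Step 1: min=25 at 1
  Swap: [25, 66, 46, 90, 40, 60]
Step 2: min=40 at 4
  Swap: [25, 40, 46, 90, 66, 60]
Step 3: min=46 at 2
  Swap: [25, 40, 46, 90, 66, 60]

After 3 steps: [25, 40, 46, 90, 66, 60]


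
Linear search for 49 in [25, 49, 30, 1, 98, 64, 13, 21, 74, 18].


i=0: 25!=49
i=1: 49==49 found!

Found at 1, 2 comps


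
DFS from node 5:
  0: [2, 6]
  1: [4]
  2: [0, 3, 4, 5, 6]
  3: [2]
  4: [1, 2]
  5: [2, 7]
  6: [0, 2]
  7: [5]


Visit 5, push [7, 2]
Visit 2, push [6, 4, 3, 0]
Visit 0, push [6]
Visit 6, push []
Visit 3, push []
Visit 4, push [1]
Visit 1, push []
Visit 7, push []

DFS order: [5, 2, 0, 6, 3, 4, 1, 7]


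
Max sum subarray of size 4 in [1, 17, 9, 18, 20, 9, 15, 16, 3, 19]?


[0:4]: 45
[1:5]: 64
[2:6]: 56
[3:7]: 62
[4:8]: 60
[5:9]: 43
[6:10]: 53

Max: 64 at [1:5]


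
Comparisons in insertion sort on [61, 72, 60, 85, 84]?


Algorithm: insertion sort
Input: [61, 72, 60, 85, 84]
Sorted: [60, 61, 72, 84, 85]

6


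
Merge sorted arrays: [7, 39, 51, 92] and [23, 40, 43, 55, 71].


Take 7 from A
Take 23 from B
Take 39 from A
Take 40 from B
Take 43 from B
Take 51 from A
Take 55 from B
Take 71 from B

Merged: [7, 23, 39, 40, 43, 51, 55, 71, 92]


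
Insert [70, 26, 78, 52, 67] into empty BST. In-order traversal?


Insert 70: root
Insert 26: L from 70
Insert 78: R from 70
Insert 52: L from 70 -> R from 26
Insert 67: L from 70 -> R from 26 -> R from 52

In-order: [26, 52, 67, 70, 78]


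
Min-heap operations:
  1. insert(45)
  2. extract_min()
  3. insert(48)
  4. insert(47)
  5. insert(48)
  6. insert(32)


insert(45) -> [45]
extract_min()->45, []
insert(48) -> [48]
insert(47) -> [47, 48]
insert(48) -> [47, 48, 48]
insert(32) -> [32, 47, 48, 48]

Final heap: [32, 47, 48, 48]


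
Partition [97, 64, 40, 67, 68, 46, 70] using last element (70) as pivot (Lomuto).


Pivot: 70
  64 <= 70: swap -> [64, 97, 40, 67, 68, 46, 70]
  40 <= 70: swap -> [64, 40, 97, 67, 68, 46, 70]
  67 <= 70: swap -> [64, 40, 67, 97, 68, 46, 70]
  68 <= 70: swap -> [64, 40, 67, 68, 97, 46, 70]
  46 <= 70: swap -> [64, 40, 67, 68, 46, 97, 70]
Place pivot at 5: [64, 40, 67, 68, 46, 70, 97]

Partitioned: [64, 40, 67, 68, 46, 70, 97]


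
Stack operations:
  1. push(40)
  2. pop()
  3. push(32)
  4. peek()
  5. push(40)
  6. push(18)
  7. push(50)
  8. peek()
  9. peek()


push(40) -> [40]
pop()->40, []
push(32) -> [32]
peek()->32
push(40) -> [32, 40]
push(18) -> [32, 40, 18]
push(50) -> [32, 40, 18, 50]
peek()->50
peek()->50

Final stack: [32, 40, 18, 50]


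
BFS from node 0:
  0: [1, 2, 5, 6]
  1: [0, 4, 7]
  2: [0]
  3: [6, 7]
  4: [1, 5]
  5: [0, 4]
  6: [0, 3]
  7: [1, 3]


Visit 0, enqueue [1, 2, 5, 6]
Visit 1, enqueue [4, 7]
Visit 2, enqueue []
Visit 5, enqueue []
Visit 6, enqueue [3]
Visit 4, enqueue []
Visit 7, enqueue []
Visit 3, enqueue []

BFS order: [0, 1, 2, 5, 6, 4, 7, 3]


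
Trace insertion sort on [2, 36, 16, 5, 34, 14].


Initial: [2, 36, 16, 5, 34, 14]
Insert 36: [2, 36, 16, 5, 34, 14]
Insert 16: [2, 16, 36, 5, 34, 14]
Insert 5: [2, 5, 16, 36, 34, 14]
Insert 34: [2, 5, 16, 34, 36, 14]
Insert 14: [2, 5, 14, 16, 34, 36]

Sorted: [2, 5, 14, 16, 34, 36]


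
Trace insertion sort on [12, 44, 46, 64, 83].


Initial: [12, 44, 46, 64, 83]
Insert 44: [12, 44, 46, 64, 83]
Insert 46: [12, 44, 46, 64, 83]
Insert 64: [12, 44, 46, 64, 83]
Insert 83: [12, 44, 46, 64, 83]

Sorted: [12, 44, 46, 64, 83]


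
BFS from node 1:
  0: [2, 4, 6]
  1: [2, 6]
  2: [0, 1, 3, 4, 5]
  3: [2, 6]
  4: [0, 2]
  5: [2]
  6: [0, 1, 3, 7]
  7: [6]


Visit 1, enqueue [2, 6]
Visit 2, enqueue [0, 3, 4, 5]
Visit 6, enqueue [7]
Visit 0, enqueue []
Visit 3, enqueue []
Visit 4, enqueue []
Visit 5, enqueue []
Visit 7, enqueue []

BFS order: [1, 2, 6, 0, 3, 4, 5, 7]


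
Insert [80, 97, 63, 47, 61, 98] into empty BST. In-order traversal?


Insert 80: root
Insert 97: R from 80
Insert 63: L from 80
Insert 47: L from 80 -> L from 63
Insert 61: L from 80 -> L from 63 -> R from 47
Insert 98: R from 80 -> R from 97

In-order: [47, 61, 63, 80, 97, 98]


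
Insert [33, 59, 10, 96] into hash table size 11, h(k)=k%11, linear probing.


Insert 33: h=0 -> slot 0
Insert 59: h=4 -> slot 4
Insert 10: h=10 -> slot 10
Insert 96: h=8 -> slot 8

Table: [33, None, None, None, 59, None, None, None, 96, None, 10]


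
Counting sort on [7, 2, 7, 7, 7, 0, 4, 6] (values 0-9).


Input: [7, 2, 7, 7, 7, 0, 4, 6]
Counts: [1, 0, 1, 0, 1, 0, 1, 4, 0, 0]

Sorted: [0, 2, 4, 6, 7, 7, 7, 7]


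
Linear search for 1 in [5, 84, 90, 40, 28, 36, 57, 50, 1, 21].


i=0: 5!=1
i=1: 84!=1
i=2: 90!=1
i=3: 40!=1
i=4: 28!=1
i=5: 36!=1
i=6: 57!=1
i=7: 50!=1
i=8: 1==1 found!

Found at 8, 9 comps


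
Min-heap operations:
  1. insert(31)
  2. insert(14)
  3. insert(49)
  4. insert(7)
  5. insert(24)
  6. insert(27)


insert(31) -> [31]
insert(14) -> [14, 31]
insert(49) -> [14, 31, 49]
insert(7) -> [7, 14, 49, 31]
insert(24) -> [7, 14, 49, 31, 24]
insert(27) -> [7, 14, 27, 31, 24, 49]

Final heap: [7, 14, 27, 31, 24, 49]


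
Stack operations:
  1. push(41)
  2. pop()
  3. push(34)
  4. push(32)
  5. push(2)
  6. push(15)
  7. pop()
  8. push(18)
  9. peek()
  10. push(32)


push(41) -> [41]
pop()->41, []
push(34) -> [34]
push(32) -> [34, 32]
push(2) -> [34, 32, 2]
push(15) -> [34, 32, 2, 15]
pop()->15, [34, 32, 2]
push(18) -> [34, 32, 2, 18]
peek()->18
push(32) -> [34, 32, 2, 18, 32]

Final stack: [34, 32, 2, 18, 32]


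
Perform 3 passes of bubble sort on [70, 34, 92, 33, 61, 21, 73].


Initial: [70, 34, 92, 33, 61, 21, 73]
Pass 1: [34, 70, 33, 61, 21, 73, 92] (5 swaps)
Pass 2: [34, 33, 61, 21, 70, 73, 92] (3 swaps)
Pass 3: [33, 34, 21, 61, 70, 73, 92] (2 swaps)

After 3 passes: [33, 34, 21, 61, 70, 73, 92]


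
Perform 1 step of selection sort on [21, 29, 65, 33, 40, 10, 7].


Initial: [21, 29, 65, 33, 40, 10, 7]
Step 1: min=7 at 6
  Swap: [7, 29, 65, 33, 40, 10, 21]

After 1 step: [7, 29, 65, 33, 40, 10, 21]


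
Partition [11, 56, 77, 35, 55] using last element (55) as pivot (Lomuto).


Pivot: 55
  11 <= 55: advance i (no swap)
  35 <= 55: swap -> [11, 35, 77, 56, 55]
Place pivot at 2: [11, 35, 55, 56, 77]

Partitioned: [11, 35, 55, 56, 77]


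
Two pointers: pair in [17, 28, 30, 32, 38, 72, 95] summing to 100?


lo=0(17)+hi=6(95)=112
lo=0(17)+hi=5(72)=89
lo=1(28)+hi=5(72)=100

Yes: 28+72=100


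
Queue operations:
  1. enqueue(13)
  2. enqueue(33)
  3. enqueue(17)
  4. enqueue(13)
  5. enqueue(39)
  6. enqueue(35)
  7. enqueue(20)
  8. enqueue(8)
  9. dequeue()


enqueue(13) -> [13]
enqueue(33) -> [13, 33]
enqueue(17) -> [13, 33, 17]
enqueue(13) -> [13, 33, 17, 13]
enqueue(39) -> [13, 33, 17, 13, 39]
enqueue(35) -> [13, 33, 17, 13, 39, 35]
enqueue(20) -> [13, 33, 17, 13, 39, 35, 20]
enqueue(8) -> [13, 33, 17, 13, 39, 35, 20, 8]
dequeue()->13, [33, 17, 13, 39, 35, 20, 8]

Final queue: [33, 17, 13, 39, 35, 20, 8]


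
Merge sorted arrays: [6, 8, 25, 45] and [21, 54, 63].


Take 6 from A
Take 8 from A
Take 21 from B
Take 25 from A
Take 45 from A

Merged: [6, 8, 21, 25, 45, 54, 63]


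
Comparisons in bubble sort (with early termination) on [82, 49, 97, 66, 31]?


Algorithm: bubble sort (with early termination)
Input: [82, 49, 97, 66, 31]
Sorted: [31, 49, 66, 82, 97]

10


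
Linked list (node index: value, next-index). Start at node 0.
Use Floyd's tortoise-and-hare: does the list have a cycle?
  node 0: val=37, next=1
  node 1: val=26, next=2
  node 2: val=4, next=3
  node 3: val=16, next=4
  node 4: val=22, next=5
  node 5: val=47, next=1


Floyd's tortoise (slow, +1) and hare (fast, +2):
  init: slow=0, fast=0
  step 1: slow=1, fast=2
  step 2: slow=2, fast=4
  step 3: slow=3, fast=1
  step 4: slow=4, fast=3
  step 5: slow=5, fast=5
  slow == fast at node 5: cycle detected

Cycle: yes


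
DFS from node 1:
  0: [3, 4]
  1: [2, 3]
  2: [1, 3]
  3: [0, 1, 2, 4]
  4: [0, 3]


Visit 1, push [3, 2]
Visit 2, push [3]
Visit 3, push [4, 0]
Visit 0, push [4]
Visit 4, push []

DFS order: [1, 2, 3, 0, 4]


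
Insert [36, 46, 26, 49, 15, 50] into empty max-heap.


Insert 36: [36]
Insert 46: [46, 36]
Insert 26: [46, 36, 26]
Insert 49: [49, 46, 26, 36]
Insert 15: [49, 46, 26, 36, 15]
Insert 50: [50, 46, 49, 36, 15, 26]

Final heap: [50, 46, 49, 36, 15, 26]


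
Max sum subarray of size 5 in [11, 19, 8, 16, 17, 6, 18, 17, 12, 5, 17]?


[0:5]: 71
[1:6]: 66
[2:7]: 65
[3:8]: 74
[4:9]: 70
[5:10]: 58
[6:11]: 69

Max: 74 at [3:8]


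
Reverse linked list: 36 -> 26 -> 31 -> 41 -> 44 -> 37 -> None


Step 1: curr=36, set curr.next=prev(None) | reversed so far: 36
Step 2: curr=26, set curr.next=prev(36) | reversed so far: 26 -> 36
Step 3: curr=31, set curr.next=prev(26) | reversed so far: 31 -> 26 -> 36
Step 4: curr=41, set curr.next=prev(31) | reversed so far: 41 -> 31 -> 26 -> 36
Step 5: curr=44, set curr.next=prev(41) | reversed so far: 44 -> 41 -> 31 -> 26 -> 36
Step 6: curr=37, set curr.next=prev(44) | reversed so far: 37 -> 44 -> 41 -> 31 -> 26 -> 36

37 -> 44 -> 41 -> 31 -> 26 -> 36 -> None


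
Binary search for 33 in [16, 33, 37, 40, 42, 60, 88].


Step 1: lo=0, hi=6, mid=3, val=40
Step 2: lo=0, hi=2, mid=1, val=33

Found at index 1


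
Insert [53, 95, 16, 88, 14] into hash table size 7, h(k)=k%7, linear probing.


Insert 53: h=4 -> slot 4
Insert 95: h=4, 1 probes -> slot 5
Insert 16: h=2 -> slot 2
Insert 88: h=4, 2 probes -> slot 6
Insert 14: h=0 -> slot 0

Table: [14, None, 16, None, 53, 95, 88]


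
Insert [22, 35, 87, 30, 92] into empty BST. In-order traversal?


Insert 22: root
Insert 35: R from 22
Insert 87: R from 22 -> R from 35
Insert 30: R from 22 -> L from 35
Insert 92: R from 22 -> R from 35 -> R from 87

In-order: [22, 30, 35, 87, 92]


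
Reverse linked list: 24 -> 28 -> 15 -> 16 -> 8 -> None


Step 1: curr=24, set curr.next=prev(None) | reversed so far: 24
Step 2: curr=28, set curr.next=prev(24) | reversed so far: 28 -> 24
Step 3: curr=15, set curr.next=prev(28) | reversed so far: 15 -> 28 -> 24
Step 4: curr=16, set curr.next=prev(15) | reversed so far: 16 -> 15 -> 28 -> 24
Step 5: curr=8, set curr.next=prev(16) | reversed so far: 8 -> 16 -> 15 -> 28 -> 24

8 -> 16 -> 15 -> 28 -> 24 -> None


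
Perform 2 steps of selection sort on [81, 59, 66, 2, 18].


Initial: [81, 59, 66, 2, 18]
Step 1: min=2 at 3
  Swap: [2, 59, 66, 81, 18]
Step 2: min=18 at 4
  Swap: [2, 18, 66, 81, 59]

After 2 steps: [2, 18, 66, 81, 59]


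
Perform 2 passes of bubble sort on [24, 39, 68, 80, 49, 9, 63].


Initial: [24, 39, 68, 80, 49, 9, 63]
Pass 1: [24, 39, 68, 49, 9, 63, 80] (3 swaps)
Pass 2: [24, 39, 49, 9, 63, 68, 80] (3 swaps)

After 2 passes: [24, 39, 49, 9, 63, 68, 80]


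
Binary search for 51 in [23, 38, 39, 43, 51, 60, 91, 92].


Step 1: lo=0, hi=7, mid=3, val=43
Step 2: lo=4, hi=7, mid=5, val=60
Step 3: lo=4, hi=4, mid=4, val=51

Found at index 4


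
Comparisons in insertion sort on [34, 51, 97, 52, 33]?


Algorithm: insertion sort
Input: [34, 51, 97, 52, 33]
Sorted: [33, 34, 51, 52, 97]

8


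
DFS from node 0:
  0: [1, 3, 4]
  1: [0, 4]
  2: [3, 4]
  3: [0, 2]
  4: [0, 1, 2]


Visit 0, push [4, 3, 1]
Visit 1, push [4]
Visit 4, push [2]
Visit 2, push [3]
Visit 3, push []

DFS order: [0, 1, 4, 2, 3]


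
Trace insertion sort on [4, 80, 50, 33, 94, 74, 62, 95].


Initial: [4, 80, 50, 33, 94, 74, 62, 95]
Insert 80: [4, 80, 50, 33, 94, 74, 62, 95]
Insert 50: [4, 50, 80, 33, 94, 74, 62, 95]
Insert 33: [4, 33, 50, 80, 94, 74, 62, 95]
Insert 94: [4, 33, 50, 80, 94, 74, 62, 95]
Insert 74: [4, 33, 50, 74, 80, 94, 62, 95]
Insert 62: [4, 33, 50, 62, 74, 80, 94, 95]
Insert 95: [4, 33, 50, 62, 74, 80, 94, 95]

Sorted: [4, 33, 50, 62, 74, 80, 94, 95]


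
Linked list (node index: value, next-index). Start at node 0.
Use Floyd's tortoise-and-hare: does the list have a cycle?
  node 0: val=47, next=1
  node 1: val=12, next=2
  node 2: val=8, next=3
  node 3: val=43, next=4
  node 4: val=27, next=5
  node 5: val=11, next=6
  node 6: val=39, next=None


Floyd's tortoise (slow, +1) and hare (fast, +2):
  init: slow=0, fast=0
  step 1: slow=1, fast=2
  step 2: slow=2, fast=4
  step 3: slow=3, fast=6
  step 4: fast -> None, no cycle

Cycle: no


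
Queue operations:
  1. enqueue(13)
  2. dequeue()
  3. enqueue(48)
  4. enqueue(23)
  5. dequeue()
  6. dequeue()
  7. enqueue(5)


enqueue(13) -> [13]
dequeue()->13, []
enqueue(48) -> [48]
enqueue(23) -> [48, 23]
dequeue()->48, [23]
dequeue()->23, []
enqueue(5) -> [5]

Final queue: [5]


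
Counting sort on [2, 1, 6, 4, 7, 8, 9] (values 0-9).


Input: [2, 1, 6, 4, 7, 8, 9]
Counts: [0, 1, 1, 0, 1, 0, 1, 1, 1, 1]

Sorted: [1, 2, 4, 6, 7, 8, 9]


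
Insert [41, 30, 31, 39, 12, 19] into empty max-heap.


Insert 41: [41]
Insert 30: [41, 30]
Insert 31: [41, 30, 31]
Insert 39: [41, 39, 31, 30]
Insert 12: [41, 39, 31, 30, 12]
Insert 19: [41, 39, 31, 30, 12, 19]

Final heap: [41, 39, 31, 30, 12, 19]


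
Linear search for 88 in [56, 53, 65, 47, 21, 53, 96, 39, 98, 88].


i=0: 56!=88
i=1: 53!=88
i=2: 65!=88
i=3: 47!=88
i=4: 21!=88
i=5: 53!=88
i=6: 96!=88
i=7: 39!=88
i=8: 98!=88
i=9: 88==88 found!

Found at 9, 10 comps


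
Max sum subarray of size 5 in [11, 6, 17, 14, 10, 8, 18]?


[0:5]: 58
[1:6]: 55
[2:7]: 67

Max: 67 at [2:7]


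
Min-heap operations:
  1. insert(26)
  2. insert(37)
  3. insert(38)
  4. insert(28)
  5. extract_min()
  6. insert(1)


insert(26) -> [26]
insert(37) -> [26, 37]
insert(38) -> [26, 37, 38]
insert(28) -> [26, 28, 38, 37]
extract_min()->26, [28, 37, 38]
insert(1) -> [1, 28, 38, 37]

Final heap: [1, 28, 38, 37]


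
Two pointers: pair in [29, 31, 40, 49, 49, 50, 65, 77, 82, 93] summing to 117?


lo=0(29)+hi=9(93)=122
lo=0(29)+hi=8(82)=111
lo=1(31)+hi=8(82)=113
lo=2(40)+hi=8(82)=122
lo=2(40)+hi=7(77)=117

Yes: 40+77=117


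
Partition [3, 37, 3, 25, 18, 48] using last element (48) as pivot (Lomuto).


Pivot: 48
  3 <= 48: advance i (no swap)
  37 <= 48: advance i (no swap)
  3 <= 48: advance i (no swap)
  25 <= 48: advance i (no swap)
  18 <= 48: advance i (no swap)
Place pivot at 5: [3, 37, 3, 25, 18, 48]

Partitioned: [3, 37, 3, 25, 18, 48]


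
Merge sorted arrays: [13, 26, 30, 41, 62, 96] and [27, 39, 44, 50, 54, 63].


Take 13 from A
Take 26 from A
Take 27 from B
Take 30 from A
Take 39 from B
Take 41 from A
Take 44 from B
Take 50 from B
Take 54 from B
Take 62 from A
Take 63 from B

Merged: [13, 26, 27, 30, 39, 41, 44, 50, 54, 62, 63, 96]


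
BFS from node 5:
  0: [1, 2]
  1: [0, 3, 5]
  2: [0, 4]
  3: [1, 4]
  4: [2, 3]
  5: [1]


Visit 5, enqueue [1]
Visit 1, enqueue [0, 3]
Visit 0, enqueue [2]
Visit 3, enqueue [4]
Visit 2, enqueue []
Visit 4, enqueue []

BFS order: [5, 1, 0, 3, 2, 4]


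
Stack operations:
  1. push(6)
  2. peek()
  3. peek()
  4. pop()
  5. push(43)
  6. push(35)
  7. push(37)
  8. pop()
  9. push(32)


push(6) -> [6]
peek()->6
peek()->6
pop()->6, []
push(43) -> [43]
push(35) -> [43, 35]
push(37) -> [43, 35, 37]
pop()->37, [43, 35]
push(32) -> [43, 35, 32]

Final stack: [43, 35, 32]


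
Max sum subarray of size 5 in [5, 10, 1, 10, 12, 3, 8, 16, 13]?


[0:5]: 38
[1:6]: 36
[2:7]: 34
[3:8]: 49
[4:9]: 52

Max: 52 at [4:9]


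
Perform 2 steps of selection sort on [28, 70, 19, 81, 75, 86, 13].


Initial: [28, 70, 19, 81, 75, 86, 13]
Step 1: min=13 at 6
  Swap: [13, 70, 19, 81, 75, 86, 28]
Step 2: min=19 at 2
  Swap: [13, 19, 70, 81, 75, 86, 28]

After 2 steps: [13, 19, 70, 81, 75, 86, 28]


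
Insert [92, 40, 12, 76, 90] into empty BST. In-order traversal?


Insert 92: root
Insert 40: L from 92
Insert 12: L from 92 -> L from 40
Insert 76: L from 92 -> R from 40
Insert 90: L from 92 -> R from 40 -> R from 76

In-order: [12, 40, 76, 90, 92]


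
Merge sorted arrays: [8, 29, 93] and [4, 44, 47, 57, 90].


Take 4 from B
Take 8 from A
Take 29 from A
Take 44 from B
Take 47 from B
Take 57 from B
Take 90 from B

Merged: [4, 8, 29, 44, 47, 57, 90, 93]


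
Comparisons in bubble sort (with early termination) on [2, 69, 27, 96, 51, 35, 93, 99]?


Algorithm: bubble sort (with early termination)
Input: [2, 69, 27, 96, 51, 35, 93, 99]
Sorted: [2, 27, 35, 51, 69, 93, 96, 99]

22


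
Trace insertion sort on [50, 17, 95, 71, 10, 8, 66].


Initial: [50, 17, 95, 71, 10, 8, 66]
Insert 17: [17, 50, 95, 71, 10, 8, 66]
Insert 95: [17, 50, 95, 71, 10, 8, 66]
Insert 71: [17, 50, 71, 95, 10, 8, 66]
Insert 10: [10, 17, 50, 71, 95, 8, 66]
Insert 8: [8, 10, 17, 50, 71, 95, 66]
Insert 66: [8, 10, 17, 50, 66, 71, 95]

Sorted: [8, 10, 17, 50, 66, 71, 95]


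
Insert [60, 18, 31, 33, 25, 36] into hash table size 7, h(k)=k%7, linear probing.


Insert 60: h=4 -> slot 4
Insert 18: h=4, 1 probes -> slot 5
Insert 31: h=3 -> slot 3
Insert 33: h=5, 1 probes -> slot 6
Insert 25: h=4, 3 probes -> slot 0
Insert 36: h=1 -> slot 1

Table: [25, 36, None, 31, 60, 18, 33]


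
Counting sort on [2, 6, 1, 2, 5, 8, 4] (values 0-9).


Input: [2, 6, 1, 2, 5, 8, 4]
Counts: [0, 1, 2, 0, 1, 1, 1, 0, 1, 0]

Sorted: [1, 2, 2, 4, 5, 6, 8]


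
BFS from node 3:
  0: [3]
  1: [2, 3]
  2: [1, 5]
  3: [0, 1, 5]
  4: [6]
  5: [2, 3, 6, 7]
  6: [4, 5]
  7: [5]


Visit 3, enqueue [0, 1, 5]
Visit 0, enqueue []
Visit 1, enqueue [2]
Visit 5, enqueue [6, 7]
Visit 2, enqueue []
Visit 6, enqueue [4]
Visit 7, enqueue []
Visit 4, enqueue []

BFS order: [3, 0, 1, 5, 2, 6, 7, 4]


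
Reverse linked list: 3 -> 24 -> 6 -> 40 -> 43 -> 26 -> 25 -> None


Step 1: curr=3, set curr.next=prev(None) | reversed so far: 3
Step 2: curr=24, set curr.next=prev(3) | reversed so far: 24 -> 3
Step 3: curr=6, set curr.next=prev(24) | reversed so far: 6 -> 24 -> 3
Step 4: curr=40, set curr.next=prev(6) | reversed so far: 40 -> 6 -> 24 -> 3
Step 5: curr=43, set curr.next=prev(40) | reversed so far: 43 -> 40 -> 6 -> 24 -> 3
Step 6: curr=26, set curr.next=prev(43) | reversed so far: 26 -> 43 -> 40 -> 6 -> 24 -> 3
Step 7: curr=25, set curr.next=prev(26) | reversed so far: 25 -> 26 -> 43 -> 40 -> 6 -> 24 -> 3

25 -> 26 -> 43 -> 40 -> 6 -> 24 -> 3 -> None


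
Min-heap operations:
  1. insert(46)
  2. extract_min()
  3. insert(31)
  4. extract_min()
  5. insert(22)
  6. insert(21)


insert(46) -> [46]
extract_min()->46, []
insert(31) -> [31]
extract_min()->31, []
insert(22) -> [22]
insert(21) -> [21, 22]

Final heap: [21, 22]


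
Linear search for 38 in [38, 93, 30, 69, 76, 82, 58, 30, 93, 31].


i=0: 38==38 found!

Found at 0, 1 comps


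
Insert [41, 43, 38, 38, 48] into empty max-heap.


Insert 41: [41]
Insert 43: [43, 41]
Insert 38: [43, 41, 38]
Insert 38: [43, 41, 38, 38]
Insert 48: [48, 43, 38, 38, 41]

Final heap: [48, 43, 38, 38, 41]


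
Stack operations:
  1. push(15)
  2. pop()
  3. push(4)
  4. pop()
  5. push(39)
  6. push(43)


push(15) -> [15]
pop()->15, []
push(4) -> [4]
pop()->4, []
push(39) -> [39]
push(43) -> [39, 43]

Final stack: [39, 43]


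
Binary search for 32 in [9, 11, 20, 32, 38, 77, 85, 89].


Step 1: lo=0, hi=7, mid=3, val=32

Found at index 3


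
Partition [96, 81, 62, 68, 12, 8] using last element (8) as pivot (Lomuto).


Pivot: 8
Place pivot at 0: [8, 81, 62, 68, 12, 96]

Partitioned: [8, 81, 62, 68, 12, 96]


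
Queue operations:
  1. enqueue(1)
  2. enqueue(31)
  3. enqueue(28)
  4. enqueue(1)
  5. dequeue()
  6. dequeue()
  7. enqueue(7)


enqueue(1) -> [1]
enqueue(31) -> [1, 31]
enqueue(28) -> [1, 31, 28]
enqueue(1) -> [1, 31, 28, 1]
dequeue()->1, [31, 28, 1]
dequeue()->31, [28, 1]
enqueue(7) -> [28, 1, 7]

Final queue: [28, 1, 7]


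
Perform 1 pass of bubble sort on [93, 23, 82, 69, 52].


Initial: [93, 23, 82, 69, 52]
Pass 1: [23, 82, 69, 52, 93] (4 swaps)

After 1 pass: [23, 82, 69, 52, 93]


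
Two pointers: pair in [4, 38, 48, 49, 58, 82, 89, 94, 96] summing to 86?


lo=0(4)+hi=8(96)=100
lo=0(4)+hi=7(94)=98
lo=0(4)+hi=6(89)=93
lo=0(4)+hi=5(82)=86

Yes: 4+82=86


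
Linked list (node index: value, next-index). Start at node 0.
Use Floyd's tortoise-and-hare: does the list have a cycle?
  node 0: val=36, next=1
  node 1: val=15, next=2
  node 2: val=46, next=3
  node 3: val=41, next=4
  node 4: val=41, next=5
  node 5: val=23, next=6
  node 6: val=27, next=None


Floyd's tortoise (slow, +1) and hare (fast, +2):
  init: slow=0, fast=0
  step 1: slow=1, fast=2
  step 2: slow=2, fast=4
  step 3: slow=3, fast=6
  step 4: fast -> None, no cycle

Cycle: no


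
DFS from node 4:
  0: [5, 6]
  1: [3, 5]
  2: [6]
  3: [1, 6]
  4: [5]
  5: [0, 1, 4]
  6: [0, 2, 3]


Visit 4, push [5]
Visit 5, push [1, 0]
Visit 0, push [6]
Visit 6, push [3, 2]
Visit 2, push []
Visit 3, push [1]
Visit 1, push []

DFS order: [4, 5, 0, 6, 2, 3, 1]


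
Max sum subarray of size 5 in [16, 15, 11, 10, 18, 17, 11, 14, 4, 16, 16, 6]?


[0:5]: 70
[1:6]: 71
[2:7]: 67
[3:8]: 70
[4:9]: 64
[5:10]: 62
[6:11]: 61
[7:12]: 56

Max: 71 at [1:6]


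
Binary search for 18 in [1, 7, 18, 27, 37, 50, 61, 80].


Step 1: lo=0, hi=7, mid=3, val=27
Step 2: lo=0, hi=2, mid=1, val=7
Step 3: lo=2, hi=2, mid=2, val=18

Found at index 2


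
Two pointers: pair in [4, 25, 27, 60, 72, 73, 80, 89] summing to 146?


lo=0(4)+hi=7(89)=93
lo=1(25)+hi=7(89)=114
lo=2(27)+hi=7(89)=116
lo=3(60)+hi=7(89)=149
lo=3(60)+hi=6(80)=140
lo=4(72)+hi=6(80)=152
lo=4(72)+hi=5(73)=145

No pair found


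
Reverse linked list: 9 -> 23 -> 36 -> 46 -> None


Step 1: curr=9, set curr.next=prev(None) | reversed so far: 9
Step 2: curr=23, set curr.next=prev(9) | reversed so far: 23 -> 9
Step 3: curr=36, set curr.next=prev(23) | reversed so far: 36 -> 23 -> 9
Step 4: curr=46, set curr.next=prev(36) | reversed so far: 46 -> 36 -> 23 -> 9

46 -> 36 -> 23 -> 9 -> None


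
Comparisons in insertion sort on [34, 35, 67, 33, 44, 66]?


Algorithm: insertion sort
Input: [34, 35, 67, 33, 44, 66]
Sorted: [33, 34, 35, 44, 66, 67]

9


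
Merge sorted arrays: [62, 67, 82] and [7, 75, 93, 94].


Take 7 from B
Take 62 from A
Take 67 from A
Take 75 from B
Take 82 from A

Merged: [7, 62, 67, 75, 82, 93, 94]


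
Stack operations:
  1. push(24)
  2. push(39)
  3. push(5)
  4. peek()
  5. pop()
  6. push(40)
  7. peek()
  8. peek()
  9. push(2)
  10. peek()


push(24) -> [24]
push(39) -> [24, 39]
push(5) -> [24, 39, 5]
peek()->5
pop()->5, [24, 39]
push(40) -> [24, 39, 40]
peek()->40
peek()->40
push(2) -> [24, 39, 40, 2]
peek()->2

Final stack: [24, 39, 40, 2]


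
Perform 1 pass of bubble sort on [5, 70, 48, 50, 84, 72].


Initial: [5, 70, 48, 50, 84, 72]
Pass 1: [5, 48, 50, 70, 72, 84] (3 swaps)

After 1 pass: [5, 48, 50, 70, 72, 84]


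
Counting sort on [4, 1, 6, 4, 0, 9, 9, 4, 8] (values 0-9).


Input: [4, 1, 6, 4, 0, 9, 9, 4, 8]
Counts: [1, 1, 0, 0, 3, 0, 1, 0, 1, 2]

Sorted: [0, 1, 4, 4, 4, 6, 8, 9, 9]


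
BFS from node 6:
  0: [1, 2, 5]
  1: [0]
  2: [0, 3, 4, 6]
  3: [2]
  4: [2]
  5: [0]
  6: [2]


Visit 6, enqueue [2]
Visit 2, enqueue [0, 3, 4]
Visit 0, enqueue [1, 5]
Visit 3, enqueue []
Visit 4, enqueue []
Visit 1, enqueue []
Visit 5, enqueue []

BFS order: [6, 2, 0, 3, 4, 1, 5]


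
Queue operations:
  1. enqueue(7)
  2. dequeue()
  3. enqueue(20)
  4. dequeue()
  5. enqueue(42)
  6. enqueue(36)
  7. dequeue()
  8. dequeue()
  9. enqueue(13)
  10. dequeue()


enqueue(7) -> [7]
dequeue()->7, []
enqueue(20) -> [20]
dequeue()->20, []
enqueue(42) -> [42]
enqueue(36) -> [42, 36]
dequeue()->42, [36]
dequeue()->36, []
enqueue(13) -> [13]
dequeue()->13, []

Final queue: []


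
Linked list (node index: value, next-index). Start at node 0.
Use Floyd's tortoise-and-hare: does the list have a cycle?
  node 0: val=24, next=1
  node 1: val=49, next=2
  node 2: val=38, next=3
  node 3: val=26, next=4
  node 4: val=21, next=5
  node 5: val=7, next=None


Floyd's tortoise (slow, +1) and hare (fast, +2):
  init: slow=0, fast=0
  step 1: slow=1, fast=2
  step 2: slow=2, fast=4
  step 3: fast 4->5->None, no cycle

Cycle: no


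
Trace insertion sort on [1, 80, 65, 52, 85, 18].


Initial: [1, 80, 65, 52, 85, 18]
Insert 80: [1, 80, 65, 52, 85, 18]
Insert 65: [1, 65, 80, 52, 85, 18]
Insert 52: [1, 52, 65, 80, 85, 18]
Insert 85: [1, 52, 65, 80, 85, 18]
Insert 18: [1, 18, 52, 65, 80, 85]

Sorted: [1, 18, 52, 65, 80, 85]


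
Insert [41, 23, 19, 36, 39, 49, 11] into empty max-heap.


Insert 41: [41]
Insert 23: [41, 23]
Insert 19: [41, 23, 19]
Insert 36: [41, 36, 19, 23]
Insert 39: [41, 39, 19, 23, 36]
Insert 49: [49, 39, 41, 23, 36, 19]
Insert 11: [49, 39, 41, 23, 36, 19, 11]

Final heap: [49, 39, 41, 23, 36, 19, 11]


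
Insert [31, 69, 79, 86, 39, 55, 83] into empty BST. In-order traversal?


Insert 31: root
Insert 69: R from 31
Insert 79: R from 31 -> R from 69
Insert 86: R from 31 -> R from 69 -> R from 79
Insert 39: R from 31 -> L from 69
Insert 55: R from 31 -> L from 69 -> R from 39
Insert 83: R from 31 -> R from 69 -> R from 79 -> L from 86

In-order: [31, 39, 55, 69, 79, 83, 86]


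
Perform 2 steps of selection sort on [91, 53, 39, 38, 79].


Initial: [91, 53, 39, 38, 79]
Step 1: min=38 at 3
  Swap: [38, 53, 39, 91, 79]
Step 2: min=39 at 2
  Swap: [38, 39, 53, 91, 79]

After 2 steps: [38, 39, 53, 91, 79]


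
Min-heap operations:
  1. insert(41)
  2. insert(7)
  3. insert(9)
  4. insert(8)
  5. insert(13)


insert(41) -> [41]
insert(7) -> [7, 41]
insert(9) -> [7, 41, 9]
insert(8) -> [7, 8, 9, 41]
insert(13) -> [7, 8, 9, 41, 13]

Final heap: [7, 8, 9, 41, 13]


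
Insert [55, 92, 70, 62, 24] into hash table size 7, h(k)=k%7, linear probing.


Insert 55: h=6 -> slot 6
Insert 92: h=1 -> slot 1
Insert 70: h=0 -> slot 0
Insert 62: h=6, 3 probes -> slot 2
Insert 24: h=3 -> slot 3

Table: [70, 92, 62, 24, None, None, 55]


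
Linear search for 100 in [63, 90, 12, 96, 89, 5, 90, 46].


i=0: 63!=100
i=1: 90!=100
i=2: 12!=100
i=3: 96!=100
i=4: 89!=100
i=5: 5!=100
i=6: 90!=100
i=7: 46!=100

Not found, 8 comps


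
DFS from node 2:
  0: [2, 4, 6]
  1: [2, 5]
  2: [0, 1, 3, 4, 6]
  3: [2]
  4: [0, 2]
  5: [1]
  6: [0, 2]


Visit 2, push [6, 4, 3, 1, 0]
Visit 0, push [6, 4]
Visit 4, push []
Visit 6, push []
Visit 1, push [5]
Visit 5, push []
Visit 3, push []

DFS order: [2, 0, 4, 6, 1, 5, 3]


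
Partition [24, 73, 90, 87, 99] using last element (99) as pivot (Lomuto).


Pivot: 99
  24 <= 99: advance i (no swap)
  73 <= 99: advance i (no swap)
  90 <= 99: advance i (no swap)
  87 <= 99: advance i (no swap)
Place pivot at 4: [24, 73, 90, 87, 99]

Partitioned: [24, 73, 90, 87, 99]


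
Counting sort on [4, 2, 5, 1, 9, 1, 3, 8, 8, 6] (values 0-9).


Input: [4, 2, 5, 1, 9, 1, 3, 8, 8, 6]
Counts: [0, 2, 1, 1, 1, 1, 1, 0, 2, 1]

Sorted: [1, 1, 2, 3, 4, 5, 6, 8, 8, 9]


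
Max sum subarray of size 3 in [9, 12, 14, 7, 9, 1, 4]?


[0:3]: 35
[1:4]: 33
[2:5]: 30
[3:6]: 17
[4:7]: 14

Max: 35 at [0:3]


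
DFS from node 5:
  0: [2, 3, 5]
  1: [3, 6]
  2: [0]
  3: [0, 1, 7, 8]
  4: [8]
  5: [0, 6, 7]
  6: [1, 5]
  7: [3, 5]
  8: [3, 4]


Visit 5, push [7, 6, 0]
Visit 0, push [3, 2]
Visit 2, push []
Visit 3, push [8, 7, 1]
Visit 1, push [6]
Visit 6, push []
Visit 7, push []
Visit 8, push [4]
Visit 4, push []

DFS order: [5, 0, 2, 3, 1, 6, 7, 8, 4]


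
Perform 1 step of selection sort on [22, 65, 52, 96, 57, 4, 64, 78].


Initial: [22, 65, 52, 96, 57, 4, 64, 78]
Step 1: min=4 at 5
  Swap: [4, 65, 52, 96, 57, 22, 64, 78]

After 1 step: [4, 65, 52, 96, 57, 22, 64, 78]


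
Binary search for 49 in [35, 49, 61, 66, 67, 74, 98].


Step 1: lo=0, hi=6, mid=3, val=66
Step 2: lo=0, hi=2, mid=1, val=49

Found at index 1


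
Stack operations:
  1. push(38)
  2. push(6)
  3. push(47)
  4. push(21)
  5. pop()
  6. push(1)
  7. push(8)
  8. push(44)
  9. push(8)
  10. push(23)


push(38) -> [38]
push(6) -> [38, 6]
push(47) -> [38, 6, 47]
push(21) -> [38, 6, 47, 21]
pop()->21, [38, 6, 47]
push(1) -> [38, 6, 47, 1]
push(8) -> [38, 6, 47, 1, 8]
push(44) -> [38, 6, 47, 1, 8, 44]
push(8) -> [38, 6, 47, 1, 8, 44, 8]
push(23) -> [38, 6, 47, 1, 8, 44, 8, 23]

Final stack: [38, 6, 47, 1, 8, 44, 8, 23]


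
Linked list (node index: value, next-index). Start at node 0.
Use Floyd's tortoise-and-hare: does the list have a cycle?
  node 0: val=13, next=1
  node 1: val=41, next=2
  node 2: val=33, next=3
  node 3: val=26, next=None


Floyd's tortoise (slow, +1) and hare (fast, +2):
  init: slow=0, fast=0
  step 1: slow=1, fast=2
  step 2: fast 2->3->None, no cycle

Cycle: no


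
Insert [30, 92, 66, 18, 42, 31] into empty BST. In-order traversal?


Insert 30: root
Insert 92: R from 30
Insert 66: R from 30 -> L from 92
Insert 18: L from 30
Insert 42: R from 30 -> L from 92 -> L from 66
Insert 31: R from 30 -> L from 92 -> L from 66 -> L from 42

In-order: [18, 30, 31, 42, 66, 92]


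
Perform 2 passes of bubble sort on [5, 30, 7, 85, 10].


Initial: [5, 30, 7, 85, 10]
Pass 1: [5, 7, 30, 10, 85] (2 swaps)
Pass 2: [5, 7, 10, 30, 85] (1 swaps)

After 2 passes: [5, 7, 10, 30, 85]


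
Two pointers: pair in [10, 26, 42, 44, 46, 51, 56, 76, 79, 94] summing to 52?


lo=0(10)+hi=9(94)=104
lo=0(10)+hi=8(79)=89
lo=0(10)+hi=7(76)=86
lo=0(10)+hi=6(56)=66
lo=0(10)+hi=5(51)=61
lo=0(10)+hi=4(46)=56
lo=0(10)+hi=3(44)=54
lo=0(10)+hi=2(42)=52

Yes: 10+42=52


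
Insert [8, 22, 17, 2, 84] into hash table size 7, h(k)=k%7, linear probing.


Insert 8: h=1 -> slot 1
Insert 22: h=1, 1 probes -> slot 2
Insert 17: h=3 -> slot 3
Insert 2: h=2, 2 probes -> slot 4
Insert 84: h=0 -> slot 0

Table: [84, 8, 22, 17, 2, None, None]


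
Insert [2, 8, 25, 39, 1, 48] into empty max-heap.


Insert 2: [2]
Insert 8: [8, 2]
Insert 25: [25, 2, 8]
Insert 39: [39, 25, 8, 2]
Insert 1: [39, 25, 8, 2, 1]
Insert 48: [48, 25, 39, 2, 1, 8]

Final heap: [48, 25, 39, 2, 1, 8]


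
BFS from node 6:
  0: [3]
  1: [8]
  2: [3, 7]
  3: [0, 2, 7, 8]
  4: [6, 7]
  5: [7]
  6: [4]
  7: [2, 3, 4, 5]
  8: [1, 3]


Visit 6, enqueue [4]
Visit 4, enqueue [7]
Visit 7, enqueue [2, 3, 5]
Visit 2, enqueue []
Visit 3, enqueue [0, 8]
Visit 5, enqueue []
Visit 0, enqueue []
Visit 8, enqueue [1]
Visit 1, enqueue []

BFS order: [6, 4, 7, 2, 3, 5, 0, 8, 1]


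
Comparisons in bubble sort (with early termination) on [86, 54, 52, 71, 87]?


Algorithm: bubble sort (with early termination)
Input: [86, 54, 52, 71, 87]
Sorted: [52, 54, 71, 86, 87]

9


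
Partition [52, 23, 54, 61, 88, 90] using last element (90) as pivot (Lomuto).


Pivot: 90
  52 <= 90: advance i (no swap)
  23 <= 90: advance i (no swap)
  54 <= 90: advance i (no swap)
  61 <= 90: advance i (no swap)
  88 <= 90: advance i (no swap)
Place pivot at 5: [52, 23, 54, 61, 88, 90]

Partitioned: [52, 23, 54, 61, 88, 90]


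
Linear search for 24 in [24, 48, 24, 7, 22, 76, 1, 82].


i=0: 24==24 found!

Found at 0, 1 comps


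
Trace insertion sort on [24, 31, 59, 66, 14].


Initial: [24, 31, 59, 66, 14]
Insert 31: [24, 31, 59, 66, 14]
Insert 59: [24, 31, 59, 66, 14]
Insert 66: [24, 31, 59, 66, 14]
Insert 14: [14, 24, 31, 59, 66]

Sorted: [14, 24, 31, 59, 66]


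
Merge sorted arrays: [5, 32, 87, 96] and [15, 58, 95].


Take 5 from A
Take 15 from B
Take 32 from A
Take 58 from B
Take 87 from A
Take 95 from B

Merged: [5, 15, 32, 58, 87, 95, 96]


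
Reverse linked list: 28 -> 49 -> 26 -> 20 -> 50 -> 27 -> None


Step 1: curr=28, set curr.next=prev(None) | reversed so far: 28
Step 2: curr=49, set curr.next=prev(28) | reversed so far: 49 -> 28
Step 3: curr=26, set curr.next=prev(49) | reversed so far: 26 -> 49 -> 28
Step 4: curr=20, set curr.next=prev(26) | reversed so far: 20 -> 26 -> 49 -> 28
Step 5: curr=50, set curr.next=prev(20) | reversed so far: 50 -> 20 -> 26 -> 49 -> 28
Step 6: curr=27, set curr.next=prev(50) | reversed so far: 27 -> 50 -> 20 -> 26 -> 49 -> 28

27 -> 50 -> 20 -> 26 -> 49 -> 28 -> None


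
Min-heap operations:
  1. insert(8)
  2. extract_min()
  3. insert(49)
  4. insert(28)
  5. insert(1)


insert(8) -> [8]
extract_min()->8, []
insert(49) -> [49]
insert(28) -> [28, 49]
insert(1) -> [1, 49, 28]

Final heap: [1, 49, 28]


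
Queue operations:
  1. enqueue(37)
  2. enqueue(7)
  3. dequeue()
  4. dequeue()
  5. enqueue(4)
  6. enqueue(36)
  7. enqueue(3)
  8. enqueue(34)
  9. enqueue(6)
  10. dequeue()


enqueue(37) -> [37]
enqueue(7) -> [37, 7]
dequeue()->37, [7]
dequeue()->7, []
enqueue(4) -> [4]
enqueue(36) -> [4, 36]
enqueue(3) -> [4, 36, 3]
enqueue(34) -> [4, 36, 3, 34]
enqueue(6) -> [4, 36, 3, 34, 6]
dequeue()->4, [36, 3, 34, 6]

Final queue: [36, 3, 34, 6]
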